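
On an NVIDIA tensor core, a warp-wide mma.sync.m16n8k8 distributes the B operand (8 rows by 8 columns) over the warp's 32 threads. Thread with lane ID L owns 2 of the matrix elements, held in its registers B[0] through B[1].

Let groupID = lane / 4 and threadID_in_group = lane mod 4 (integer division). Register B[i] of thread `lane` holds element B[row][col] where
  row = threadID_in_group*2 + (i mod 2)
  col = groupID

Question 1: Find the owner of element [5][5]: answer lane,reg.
c: 5->gid=5  r: 5->tid=2,i&1=1
L=5*4+2=22  i=1=1

22,1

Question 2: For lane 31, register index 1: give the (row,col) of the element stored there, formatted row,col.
7,7

L=31=>grp=31>>2=7, tig=31&3=3
[1]=>row 3·2+1=7  col grp=7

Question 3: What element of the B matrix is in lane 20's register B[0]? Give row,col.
0,5

20: gid=5,tid=0
[0] (0*2+0,5) = (0,5)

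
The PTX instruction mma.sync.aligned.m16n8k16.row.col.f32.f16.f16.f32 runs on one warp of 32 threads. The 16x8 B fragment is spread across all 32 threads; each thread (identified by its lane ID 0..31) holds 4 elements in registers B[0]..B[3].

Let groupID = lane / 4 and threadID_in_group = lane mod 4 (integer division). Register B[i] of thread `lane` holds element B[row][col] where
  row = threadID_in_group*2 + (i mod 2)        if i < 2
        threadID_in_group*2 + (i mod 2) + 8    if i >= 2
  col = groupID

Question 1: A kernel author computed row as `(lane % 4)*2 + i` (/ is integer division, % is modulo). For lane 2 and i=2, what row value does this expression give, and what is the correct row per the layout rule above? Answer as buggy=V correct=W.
`(lane % 4)*2 + i`[2,2]=>6
L=2=>grp=2>>2=0, tig=2&3=2
[2]=>row 2·2+0+8=12  col grp=0
row: 6 vs 12

buggy=6 correct=12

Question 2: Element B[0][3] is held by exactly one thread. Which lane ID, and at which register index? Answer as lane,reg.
12,0

c:3=>grp=3  r:0=>rB=0,tig=0,lo=0
L=3*4+0=12  i=0*2+0=0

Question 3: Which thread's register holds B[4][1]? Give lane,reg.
c:1=>grp=1  r:4=>rB=0,tig=2,lo=0
L=1*4+2=6  i=0*2+0=0

6,0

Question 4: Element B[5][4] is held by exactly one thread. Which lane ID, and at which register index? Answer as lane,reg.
c=4->g=4  r=5->rb=0,t=2,b0=1
L=4*4+2=18  i=0*2+1=1

18,1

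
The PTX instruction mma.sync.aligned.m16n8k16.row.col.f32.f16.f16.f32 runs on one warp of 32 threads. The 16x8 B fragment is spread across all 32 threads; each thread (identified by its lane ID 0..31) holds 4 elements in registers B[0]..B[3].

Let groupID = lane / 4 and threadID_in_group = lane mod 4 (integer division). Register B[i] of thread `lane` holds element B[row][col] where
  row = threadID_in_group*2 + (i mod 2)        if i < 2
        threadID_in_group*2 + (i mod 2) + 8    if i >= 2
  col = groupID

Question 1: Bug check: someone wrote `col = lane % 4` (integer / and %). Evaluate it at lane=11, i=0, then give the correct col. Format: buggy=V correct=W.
buggy=3 correct=2

`lane % 4`[11,0]→3
L=11→G=11>>2=2, T=11&3=3
[0]→row 3·2+0+0=6  col G=2
col: 3 vs 2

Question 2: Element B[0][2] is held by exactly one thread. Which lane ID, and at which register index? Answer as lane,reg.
c=2⇒gr=2  r=0⇒Rb=0,th=0,odd=0
L=2*4+0=8  i=0*2+0=0

8,0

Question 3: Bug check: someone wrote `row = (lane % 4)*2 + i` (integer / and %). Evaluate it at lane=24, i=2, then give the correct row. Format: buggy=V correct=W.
buggy=2 correct=8

`(lane % 4)*2 + i`[24,2]->2
24: g=6,t=0
[2] (0*2+0+8,6) = (8,6)
row: 2 vs 8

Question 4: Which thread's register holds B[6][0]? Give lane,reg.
3,0

c=0⇒gr=0  r=6⇒Rb=0,th=3,odd=0
L=0*4+3=3  i=0*2+0=0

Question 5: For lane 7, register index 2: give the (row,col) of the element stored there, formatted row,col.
14,1

lane 7: G=1 (7/4), T=3 (7%4)
i=2: r=3*2+0+8=14, c=G=1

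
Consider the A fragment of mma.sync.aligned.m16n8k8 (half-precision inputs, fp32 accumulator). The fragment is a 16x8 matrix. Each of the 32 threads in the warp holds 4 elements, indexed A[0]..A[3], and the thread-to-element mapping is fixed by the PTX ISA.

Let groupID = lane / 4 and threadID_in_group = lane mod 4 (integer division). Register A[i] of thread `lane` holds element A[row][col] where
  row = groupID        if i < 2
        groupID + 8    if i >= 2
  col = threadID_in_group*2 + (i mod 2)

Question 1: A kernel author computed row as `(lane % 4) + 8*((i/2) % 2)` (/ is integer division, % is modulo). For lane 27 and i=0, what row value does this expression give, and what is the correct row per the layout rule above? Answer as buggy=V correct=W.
`(lane % 4) + 8*((i/2) % 2)`[27,0]->3
lane 27: gid=6 (27/4), tid=3 (27%4)
i=0: r=6+0=6, c=3*2+0=6
row: 3 vs 6

buggy=3 correct=6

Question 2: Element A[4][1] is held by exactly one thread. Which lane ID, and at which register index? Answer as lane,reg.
r=4->g=4,rb=0  c=1->t=0,b0=1
L=4*4+0=16  i=0*2+1=1

16,1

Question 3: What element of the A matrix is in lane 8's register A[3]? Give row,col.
10,1

lane 8: g=2 (8/4), t=0 (8%4)
i=3: r=2+8=10, c=0*2+1=1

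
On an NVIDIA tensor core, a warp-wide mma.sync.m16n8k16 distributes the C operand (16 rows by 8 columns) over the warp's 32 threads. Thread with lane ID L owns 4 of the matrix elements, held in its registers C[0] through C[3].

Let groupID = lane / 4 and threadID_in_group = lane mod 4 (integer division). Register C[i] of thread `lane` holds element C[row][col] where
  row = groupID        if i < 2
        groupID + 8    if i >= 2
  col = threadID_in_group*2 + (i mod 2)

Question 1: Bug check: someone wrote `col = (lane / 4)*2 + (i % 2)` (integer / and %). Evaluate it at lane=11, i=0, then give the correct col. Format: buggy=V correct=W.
buggy=4 correct=6

`(lane / 4)*2 + (i % 2)`[11,0]=>4
lane 11=>11/4=2, 11 mod 4=3
i=0  r:2+0=>2  c:2·3+0=>6
col: 4 vs 6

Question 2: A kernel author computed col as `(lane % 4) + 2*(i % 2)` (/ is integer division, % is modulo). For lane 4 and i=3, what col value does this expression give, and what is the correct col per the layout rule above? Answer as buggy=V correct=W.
`(lane % 4) + 2*(i % 2)`[4,3]⇒2
L=4⇒gr=4>>2=1, th=4&3=0
[3]⇒row 1+8=9  col 0·2+1=1
col: 2 vs 1

buggy=2 correct=1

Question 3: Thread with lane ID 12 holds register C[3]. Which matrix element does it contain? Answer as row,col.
12: g=3,t=0
[3] (3+8,0*2+1) = (11,1)

11,1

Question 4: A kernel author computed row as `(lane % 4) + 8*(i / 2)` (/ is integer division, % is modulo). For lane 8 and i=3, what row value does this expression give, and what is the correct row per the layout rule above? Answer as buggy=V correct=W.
`(lane % 4) + 8*(i / 2)`[8,3]→8
8: G=2,T=0
[3] (2+8,0*2+1) = (10,1)
row: 8 vs 10

buggy=8 correct=10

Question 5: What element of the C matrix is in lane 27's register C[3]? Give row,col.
lane 27: G=6 (27/4), T=3 (27%4)
i=3: r=6+8=14, c=3*2+1=7

14,7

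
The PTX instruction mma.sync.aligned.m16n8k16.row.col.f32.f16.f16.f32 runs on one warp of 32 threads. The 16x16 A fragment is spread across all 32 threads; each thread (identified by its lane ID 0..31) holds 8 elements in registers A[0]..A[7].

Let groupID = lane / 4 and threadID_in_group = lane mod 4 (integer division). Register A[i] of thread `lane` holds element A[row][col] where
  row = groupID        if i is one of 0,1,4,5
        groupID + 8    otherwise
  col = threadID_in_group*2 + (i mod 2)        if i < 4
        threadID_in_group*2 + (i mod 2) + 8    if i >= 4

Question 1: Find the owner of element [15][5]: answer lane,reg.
r:15=>grp=7,rB=1  c:5=>cB=0,tig=2,lo=1
L=7*4+2=30  i=0*4+1*2+1=3

30,3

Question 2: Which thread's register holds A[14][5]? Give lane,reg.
r=14⇒gr=6,Rb=1  c=5⇒Cb=0,th=2,odd=1
L=6*4+2=26  i=0*4+1*2+1=3

26,3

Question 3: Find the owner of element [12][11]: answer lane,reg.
r=12⇒gr=4,Rb=1  c=11⇒Cb=1,th=1,odd=1
L=4*4+1=17  i=1*4+1*2+1=7

17,7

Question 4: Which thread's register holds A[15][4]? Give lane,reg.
r=15→G=7,rhi=1  c=4→chi=0,T=2,p=0
L=7*4+2=30  i=0*4+1*2+0=2

30,2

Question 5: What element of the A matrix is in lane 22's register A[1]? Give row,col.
lane 22: gr=5 (22/4), th=2 (22%4)
i=1: r=5+0=5, c=2*2+1+0=5

5,5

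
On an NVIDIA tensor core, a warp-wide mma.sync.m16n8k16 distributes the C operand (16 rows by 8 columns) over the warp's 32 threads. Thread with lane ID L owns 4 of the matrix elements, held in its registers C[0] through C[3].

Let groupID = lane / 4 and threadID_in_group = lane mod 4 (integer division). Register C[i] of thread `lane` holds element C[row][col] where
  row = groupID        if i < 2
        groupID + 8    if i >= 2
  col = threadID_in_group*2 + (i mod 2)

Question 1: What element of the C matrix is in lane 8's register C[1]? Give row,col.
2,1

lane 8: gid=2 (8/4), tid=0 (8%4)
i=1: r=2+0=2, c=0*2+1=1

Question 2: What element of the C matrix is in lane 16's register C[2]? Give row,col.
12,0

L=16->g=16>>2=4, t=16&3=0
[2]->row 4+8=12  col 0·2+0=0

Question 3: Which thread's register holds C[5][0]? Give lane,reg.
20,0

r=5->g=5,rb=0  c=0->t=0,b0=0
L=5*4+0=20  i=0*2+0=0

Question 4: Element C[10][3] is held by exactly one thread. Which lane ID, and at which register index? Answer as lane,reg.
r=10→G=2,rhi=1  c=3→T=1,p=1
L=2*4+1=9  i=1*2+1=3

9,3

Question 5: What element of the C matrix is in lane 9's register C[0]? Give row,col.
2,2

L=9→G=9>>2=2, T=9&3=1
[0]→row 2+0=2  col 1·2+0=2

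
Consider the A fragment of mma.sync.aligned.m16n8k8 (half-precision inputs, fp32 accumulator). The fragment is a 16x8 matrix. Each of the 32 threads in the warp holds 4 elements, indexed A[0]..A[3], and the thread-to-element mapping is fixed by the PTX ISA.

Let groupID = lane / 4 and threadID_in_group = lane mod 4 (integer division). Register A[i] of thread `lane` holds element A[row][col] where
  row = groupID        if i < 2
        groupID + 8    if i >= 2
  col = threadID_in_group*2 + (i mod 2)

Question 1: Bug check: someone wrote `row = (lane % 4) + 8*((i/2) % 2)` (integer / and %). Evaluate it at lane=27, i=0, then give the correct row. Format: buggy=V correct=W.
buggy=3 correct=6

`(lane % 4) + 8*((i/2) % 2)`[27,0]->3
lane 27->27/4=6, 27 mod 4=3
i=0  r:6+0->6  c:2·3+0->6
row: 3 vs 6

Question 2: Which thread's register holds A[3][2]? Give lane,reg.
r=3⇒gr=3,Rb=0  c=2⇒th=1,odd=0
L=3*4+1=13  i=0*2+0=0

13,0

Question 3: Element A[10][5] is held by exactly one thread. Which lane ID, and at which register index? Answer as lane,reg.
10,3

r=10->g=2,rb=1  c=5->t=2,b0=1
L=2*4+2=10  i=1*2+1=3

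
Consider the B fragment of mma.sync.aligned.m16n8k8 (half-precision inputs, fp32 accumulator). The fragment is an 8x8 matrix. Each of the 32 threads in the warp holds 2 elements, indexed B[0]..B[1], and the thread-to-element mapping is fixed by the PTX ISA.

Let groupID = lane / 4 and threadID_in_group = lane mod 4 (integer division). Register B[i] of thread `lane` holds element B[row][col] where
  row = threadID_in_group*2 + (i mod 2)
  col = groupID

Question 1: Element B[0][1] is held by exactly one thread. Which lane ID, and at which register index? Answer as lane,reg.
c:1=>grp=1  r:0=>tig=0,lo=0
L=1*4+0=4  i=0=0

4,0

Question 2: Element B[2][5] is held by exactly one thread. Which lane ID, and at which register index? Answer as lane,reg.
21,0

c: 5->gid=5  r: 2->tid=1,i&1=0
L=5*4+1=21  i=0=0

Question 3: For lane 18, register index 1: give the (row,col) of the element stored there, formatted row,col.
lane 18: gid=4 (18/4), tid=2 (18%4)
i=1: r=2*2+1=5, c=gid=4

5,4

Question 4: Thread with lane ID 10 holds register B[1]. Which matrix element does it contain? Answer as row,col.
L=10→G=10>>2=2, T=10&3=2
[1]→row 2·2+1=5  col G=2

5,2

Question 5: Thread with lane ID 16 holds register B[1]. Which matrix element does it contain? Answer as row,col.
lane 16: g=4 (16/4), t=0 (16%4)
i=1: r=0*2+1=1, c=g=4

1,4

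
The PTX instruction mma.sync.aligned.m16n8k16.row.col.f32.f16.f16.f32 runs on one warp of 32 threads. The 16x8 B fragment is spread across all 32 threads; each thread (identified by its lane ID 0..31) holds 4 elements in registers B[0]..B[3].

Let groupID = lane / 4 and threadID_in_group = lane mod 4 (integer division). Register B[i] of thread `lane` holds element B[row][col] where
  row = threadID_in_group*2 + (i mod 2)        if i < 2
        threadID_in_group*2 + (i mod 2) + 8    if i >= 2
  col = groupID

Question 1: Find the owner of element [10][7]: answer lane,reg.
29,2

c=7→G=7  r=10→rhi=1,T=1,p=0
L=7*4+1=29  i=1*2+0=2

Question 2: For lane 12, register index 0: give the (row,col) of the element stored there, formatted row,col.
0,3

lane 12→12/4=3, 12 mod 4=0
i=0  r:2·0+0+0→0  c:3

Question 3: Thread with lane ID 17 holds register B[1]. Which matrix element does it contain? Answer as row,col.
3,4

lane 17: G=4 (17/4), T=1 (17%4)
i=1: r=1*2+1+0=3, c=G=4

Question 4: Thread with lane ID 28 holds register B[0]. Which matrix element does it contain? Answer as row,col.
L=28⇒gr=28>>2=7, th=28&3=0
[0]⇒row 0·2+0+0=0  col gr=7

0,7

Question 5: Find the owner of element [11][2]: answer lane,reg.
9,3

c=2->g=2  r=11->rb=1,t=1,b0=1
L=2*4+1=9  i=1*2+1=3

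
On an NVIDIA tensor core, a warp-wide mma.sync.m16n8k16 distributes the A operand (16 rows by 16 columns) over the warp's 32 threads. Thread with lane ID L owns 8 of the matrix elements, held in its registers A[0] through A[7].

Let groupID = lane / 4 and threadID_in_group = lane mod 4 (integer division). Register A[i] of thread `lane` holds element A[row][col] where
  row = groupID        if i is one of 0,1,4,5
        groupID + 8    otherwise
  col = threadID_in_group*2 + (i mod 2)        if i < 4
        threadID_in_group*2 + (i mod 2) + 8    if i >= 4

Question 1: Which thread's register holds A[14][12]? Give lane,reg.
26,6

r=14->g=6,rb=1  c=12->cb=1,t=2,b0=0
L=6*4+2=26  i=1*4+1*2+0=6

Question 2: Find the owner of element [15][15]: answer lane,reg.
r=15->g=7,rb=1  c=15->cb=1,t=3,b0=1
L=7*4+3=31  i=1*4+1*2+1=7

31,7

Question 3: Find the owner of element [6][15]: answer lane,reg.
r=6→G=6,rhi=0  c=15→chi=1,T=3,p=1
L=6*4+3=27  i=1*4+0*2+1=5

27,5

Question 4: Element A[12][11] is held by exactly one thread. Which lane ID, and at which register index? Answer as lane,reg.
17,7

r=12⇒gr=4,Rb=1  c=11⇒Cb=1,th=1,odd=1
L=4*4+1=17  i=1*4+1*2+1=7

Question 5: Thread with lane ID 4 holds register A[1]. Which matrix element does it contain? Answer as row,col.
lane 4->4/4=1, 4 mod 4=0
i=1  r:1+0->1  c:2·0+1+0->1

1,1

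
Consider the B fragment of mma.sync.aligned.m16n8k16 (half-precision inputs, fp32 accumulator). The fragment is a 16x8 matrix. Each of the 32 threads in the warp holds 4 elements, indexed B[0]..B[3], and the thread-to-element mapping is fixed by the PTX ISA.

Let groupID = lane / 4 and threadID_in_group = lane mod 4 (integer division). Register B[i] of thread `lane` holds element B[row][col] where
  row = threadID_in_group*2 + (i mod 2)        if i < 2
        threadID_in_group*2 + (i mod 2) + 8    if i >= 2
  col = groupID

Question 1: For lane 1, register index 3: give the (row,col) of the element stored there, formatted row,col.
11,0

lane 1=>1/4=0, 1 mod 4=1
i=3  r:2·1+1+8=>11  c:0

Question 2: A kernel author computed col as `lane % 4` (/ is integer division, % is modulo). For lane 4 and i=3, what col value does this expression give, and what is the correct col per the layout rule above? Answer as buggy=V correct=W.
`lane % 4`[4,3]→0
lane 4: G=1 (4/4), T=0 (4%4)
i=3: r=0*2+1+8=9, c=G=1
col: 0 vs 1

buggy=0 correct=1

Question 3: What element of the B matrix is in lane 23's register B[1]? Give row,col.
7,5

23: G=5,T=3
[1] (3*2+1+0,5) = (7,5)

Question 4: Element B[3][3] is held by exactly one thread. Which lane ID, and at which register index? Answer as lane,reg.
c=3→G=3  r=3→rhi=0,T=1,p=1
L=3*4+1=13  i=0*2+1=1

13,1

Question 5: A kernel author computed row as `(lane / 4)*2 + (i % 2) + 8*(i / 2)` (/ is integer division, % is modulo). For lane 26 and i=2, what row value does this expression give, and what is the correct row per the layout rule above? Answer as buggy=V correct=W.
`(lane / 4)*2 + (i % 2) + 8*(i / 2)`[26,2]⇒20
L=26⇒gr=26>>2=6, th=26&3=2
[2]⇒row 2·2+0+8=12  col gr=6
row: 20 vs 12

buggy=20 correct=12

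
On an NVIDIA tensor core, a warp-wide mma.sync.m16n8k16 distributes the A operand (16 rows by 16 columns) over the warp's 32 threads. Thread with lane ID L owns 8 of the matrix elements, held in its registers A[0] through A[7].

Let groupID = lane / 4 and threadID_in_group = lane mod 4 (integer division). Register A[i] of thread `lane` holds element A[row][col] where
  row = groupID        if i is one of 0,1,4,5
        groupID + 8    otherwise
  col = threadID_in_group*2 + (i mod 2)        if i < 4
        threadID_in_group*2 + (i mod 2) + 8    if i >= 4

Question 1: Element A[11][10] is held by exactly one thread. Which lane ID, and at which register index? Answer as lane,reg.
13,6

r=11→G=3,rhi=1  c=10→chi=1,T=1,p=0
L=3*4+1=13  i=1*4+1*2+0=6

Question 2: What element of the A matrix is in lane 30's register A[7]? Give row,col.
lane 30->30/4=7, 30 mod 4=2
i=7  r:7+8->15  c:2·2+1+8->13

15,13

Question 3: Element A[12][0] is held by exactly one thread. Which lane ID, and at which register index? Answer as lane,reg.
r=12→G=4,rhi=1  c=0→chi=0,T=0,p=0
L=4*4+0=16  i=0*4+1*2+0=2

16,2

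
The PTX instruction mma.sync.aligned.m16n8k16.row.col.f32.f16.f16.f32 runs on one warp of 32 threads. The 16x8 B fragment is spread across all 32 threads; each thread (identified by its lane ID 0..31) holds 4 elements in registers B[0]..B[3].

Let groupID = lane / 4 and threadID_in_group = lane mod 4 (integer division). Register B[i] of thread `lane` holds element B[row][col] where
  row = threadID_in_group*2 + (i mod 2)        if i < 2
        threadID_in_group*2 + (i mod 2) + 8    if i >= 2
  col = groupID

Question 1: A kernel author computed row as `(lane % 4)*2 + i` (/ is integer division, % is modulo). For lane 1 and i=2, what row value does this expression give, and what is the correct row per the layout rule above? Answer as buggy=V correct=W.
buggy=4 correct=10

`(lane % 4)*2 + i`[1,2]->4
L=1->g=1>>2=0, t=1&3=1
[2]->row 1·2+0+8=10  col g=0
row: 4 vs 10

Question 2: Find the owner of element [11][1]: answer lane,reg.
5,3

c=1->g=1  r=11->rb=1,t=1,b0=1
L=1*4+1=5  i=1*2+1=3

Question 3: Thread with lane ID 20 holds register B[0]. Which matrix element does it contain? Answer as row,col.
0,5

lane 20: grp=5 (20/4), tig=0 (20%4)
i=0: r=0*2+0+0=0, c=grp=5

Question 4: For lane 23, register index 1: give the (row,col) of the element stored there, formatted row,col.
7,5

L=23->gid=23>>2=5, tid=23&3=3
[1]->row 3·2+1+0=7  col gid=5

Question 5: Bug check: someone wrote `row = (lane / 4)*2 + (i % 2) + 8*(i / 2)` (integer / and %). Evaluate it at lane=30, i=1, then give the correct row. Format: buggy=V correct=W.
`(lane / 4)*2 + (i % 2) + 8*(i / 2)`[30,1]->15
30: gid=7,tid=2
[1] (2*2+1+0,7) = (5,7)
row: 15 vs 5

buggy=15 correct=5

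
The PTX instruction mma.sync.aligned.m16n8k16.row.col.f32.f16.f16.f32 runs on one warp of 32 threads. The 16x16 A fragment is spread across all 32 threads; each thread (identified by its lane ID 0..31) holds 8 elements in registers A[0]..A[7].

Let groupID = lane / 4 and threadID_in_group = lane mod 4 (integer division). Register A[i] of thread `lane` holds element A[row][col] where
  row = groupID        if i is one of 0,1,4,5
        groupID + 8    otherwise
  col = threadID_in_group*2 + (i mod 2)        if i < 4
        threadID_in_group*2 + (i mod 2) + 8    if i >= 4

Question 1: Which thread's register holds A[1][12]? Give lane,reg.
6,4

r=1->g=1,rb=0  c=12->cb=1,t=2,b0=0
L=1*4+2=6  i=1*4+0*2+0=4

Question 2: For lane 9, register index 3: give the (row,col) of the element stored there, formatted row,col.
L=9->gid=9>>2=2, tid=9&3=1
[3]->row 2+8=10  col 1·2+1+0=3

10,3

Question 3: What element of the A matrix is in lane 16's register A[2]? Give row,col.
12,0

L=16⇒gr=16>>2=4, th=16&3=0
[2]⇒row 4+8=12  col 0·2+0+0=0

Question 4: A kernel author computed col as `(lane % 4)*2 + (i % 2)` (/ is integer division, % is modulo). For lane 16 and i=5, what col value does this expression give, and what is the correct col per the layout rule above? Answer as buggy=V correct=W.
buggy=1 correct=9

`(lane % 4)*2 + (i % 2)`[16,5]=>1
L=16=>grp=16>>2=4, tig=16&3=0
[5]=>row 4+0=4  col 0·2+1+8=9
col: 1 vs 9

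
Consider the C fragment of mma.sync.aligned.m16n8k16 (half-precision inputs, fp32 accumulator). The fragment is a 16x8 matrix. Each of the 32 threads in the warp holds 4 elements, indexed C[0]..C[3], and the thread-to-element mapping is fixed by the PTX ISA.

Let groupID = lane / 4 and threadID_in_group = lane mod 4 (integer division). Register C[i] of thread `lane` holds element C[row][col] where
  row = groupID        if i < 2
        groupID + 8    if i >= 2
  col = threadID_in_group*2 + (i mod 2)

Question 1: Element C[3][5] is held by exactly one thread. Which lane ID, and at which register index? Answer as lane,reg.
r:3=>grp=3,rB=0  c:5=>tig=2,lo=1
L=3*4+2=14  i=0*2+1=1

14,1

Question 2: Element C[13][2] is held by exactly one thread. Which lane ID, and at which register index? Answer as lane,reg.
21,2

r=13⇒gr=5,Rb=1  c=2⇒th=1,odd=0
L=5*4+1=21  i=1*2+0=2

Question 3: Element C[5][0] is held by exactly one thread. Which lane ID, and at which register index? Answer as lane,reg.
20,0

r:5=>grp=5,rB=0  c:0=>tig=0,lo=0
L=5*4+0=20  i=0*2+0=0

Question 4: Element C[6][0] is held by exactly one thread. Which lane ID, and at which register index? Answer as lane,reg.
r:6=>grp=6,rB=0  c:0=>tig=0,lo=0
L=6*4+0=24  i=0*2+0=0

24,0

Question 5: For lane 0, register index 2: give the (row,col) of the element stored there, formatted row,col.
8,0

0: grp=0,tig=0
[2] (0+8,0*2+0) = (8,0)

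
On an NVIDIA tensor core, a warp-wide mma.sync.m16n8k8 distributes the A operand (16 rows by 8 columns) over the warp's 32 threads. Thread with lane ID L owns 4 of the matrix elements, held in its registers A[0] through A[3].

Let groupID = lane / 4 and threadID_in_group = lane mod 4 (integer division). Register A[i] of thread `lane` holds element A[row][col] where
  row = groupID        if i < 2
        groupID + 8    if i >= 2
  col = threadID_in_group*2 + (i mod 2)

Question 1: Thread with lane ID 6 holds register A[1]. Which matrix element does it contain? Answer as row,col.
6: grp=1,tig=2
[1] (1+0,2*2+1) = (1,5)

1,5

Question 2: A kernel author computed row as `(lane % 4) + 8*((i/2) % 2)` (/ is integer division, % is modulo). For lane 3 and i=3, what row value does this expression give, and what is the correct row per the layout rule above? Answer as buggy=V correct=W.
`(lane % 4) + 8*((i/2) % 2)`[3,3]->11
L=3->g=3>>2=0, t=3&3=3
[3]->row 0+8=8  col 3·2+1=7
row: 11 vs 8

buggy=11 correct=8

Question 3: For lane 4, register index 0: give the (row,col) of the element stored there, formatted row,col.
1,0

lane 4=>4/4=1, 4 mod 4=0
i=0  r:1+0=>1  c:2·0+0=>0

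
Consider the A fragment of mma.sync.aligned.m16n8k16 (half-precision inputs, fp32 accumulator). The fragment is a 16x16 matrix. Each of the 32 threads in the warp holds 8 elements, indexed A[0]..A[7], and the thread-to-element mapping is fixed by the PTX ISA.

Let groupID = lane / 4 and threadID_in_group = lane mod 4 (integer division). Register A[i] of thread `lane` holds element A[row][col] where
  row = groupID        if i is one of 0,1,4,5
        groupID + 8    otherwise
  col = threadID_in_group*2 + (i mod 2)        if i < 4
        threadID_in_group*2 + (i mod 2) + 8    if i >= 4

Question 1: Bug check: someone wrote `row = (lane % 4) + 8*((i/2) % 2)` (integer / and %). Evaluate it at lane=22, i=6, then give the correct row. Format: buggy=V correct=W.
buggy=10 correct=13

`(lane % 4) + 8*((i/2) % 2)`[22,6]=>10
L=22=>grp=22>>2=5, tig=22&3=2
[6]=>row 5+8=13  col 2·2+0+8=12
row: 10 vs 13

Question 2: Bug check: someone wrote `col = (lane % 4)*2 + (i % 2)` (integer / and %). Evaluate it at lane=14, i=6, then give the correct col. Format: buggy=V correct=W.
`(lane % 4)*2 + (i % 2)`[14,6]->4
L=14->gid=14>>2=3, tid=14&3=2
[6]->row 3+8=11  col 2·2+0+8=12
col: 4 vs 12

buggy=4 correct=12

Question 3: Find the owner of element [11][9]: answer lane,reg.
r:11=>grp=3,rB=1  c:9=>cB=1,tig=0,lo=1
L=3*4+0=12  i=1*4+1*2+1=7

12,7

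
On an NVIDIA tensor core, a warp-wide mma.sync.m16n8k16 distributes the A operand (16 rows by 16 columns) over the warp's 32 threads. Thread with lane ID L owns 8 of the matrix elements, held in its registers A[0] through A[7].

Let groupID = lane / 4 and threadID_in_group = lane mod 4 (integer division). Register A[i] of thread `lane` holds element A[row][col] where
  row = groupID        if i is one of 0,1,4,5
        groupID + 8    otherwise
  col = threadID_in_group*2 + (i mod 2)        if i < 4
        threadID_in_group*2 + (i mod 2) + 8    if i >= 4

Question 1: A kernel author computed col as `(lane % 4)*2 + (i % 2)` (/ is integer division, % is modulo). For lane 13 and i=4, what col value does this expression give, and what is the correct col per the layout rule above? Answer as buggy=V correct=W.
buggy=2 correct=10

`(lane % 4)*2 + (i % 2)`[13,4]->2
lane 13->13/4=3, 13 mod 4=1
i=4  r:3+0->3  c:2·1+0+8->10
col: 2 vs 10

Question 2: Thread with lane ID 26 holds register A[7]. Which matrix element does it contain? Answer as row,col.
lane 26: G=6 (26/4), T=2 (26%4)
i=7: r=6+8=14, c=2*2+1+8=13

14,13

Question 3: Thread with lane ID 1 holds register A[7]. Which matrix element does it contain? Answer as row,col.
1: grp=0,tig=1
[7] (0+8,1*2+1+8) = (8,11)

8,11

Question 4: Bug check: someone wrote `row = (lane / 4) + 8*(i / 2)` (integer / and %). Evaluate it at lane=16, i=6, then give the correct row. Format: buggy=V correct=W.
`(lane / 4) + 8*(i / 2)`[16,6]→28
lane 16: G=4 (16/4), T=0 (16%4)
i=6: r=4+8=12, c=0*2+0+8=8
row: 28 vs 12

buggy=28 correct=12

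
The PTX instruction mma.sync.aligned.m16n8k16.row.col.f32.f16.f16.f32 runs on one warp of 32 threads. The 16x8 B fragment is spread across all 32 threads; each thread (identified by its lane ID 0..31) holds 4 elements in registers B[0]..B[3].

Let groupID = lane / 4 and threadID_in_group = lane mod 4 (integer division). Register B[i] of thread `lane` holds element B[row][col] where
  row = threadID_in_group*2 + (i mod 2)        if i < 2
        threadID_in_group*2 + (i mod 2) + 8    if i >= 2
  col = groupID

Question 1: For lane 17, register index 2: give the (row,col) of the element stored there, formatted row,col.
17: gr=4,th=1
[2] (1*2+0+8,4) = (10,4)

10,4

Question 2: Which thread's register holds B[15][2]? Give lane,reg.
c:2=>grp=2  r:15=>rB=1,tig=3,lo=1
L=2*4+3=11  i=1*2+1=3

11,3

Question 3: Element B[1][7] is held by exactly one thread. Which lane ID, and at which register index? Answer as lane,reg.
c=7⇒gr=7  r=1⇒Rb=0,th=0,odd=1
L=7*4+0=28  i=0*2+1=1

28,1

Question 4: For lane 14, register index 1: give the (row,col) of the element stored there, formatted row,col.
L=14→G=14>>2=3, T=14&3=2
[1]→row 2·2+1+0=5  col G=3

5,3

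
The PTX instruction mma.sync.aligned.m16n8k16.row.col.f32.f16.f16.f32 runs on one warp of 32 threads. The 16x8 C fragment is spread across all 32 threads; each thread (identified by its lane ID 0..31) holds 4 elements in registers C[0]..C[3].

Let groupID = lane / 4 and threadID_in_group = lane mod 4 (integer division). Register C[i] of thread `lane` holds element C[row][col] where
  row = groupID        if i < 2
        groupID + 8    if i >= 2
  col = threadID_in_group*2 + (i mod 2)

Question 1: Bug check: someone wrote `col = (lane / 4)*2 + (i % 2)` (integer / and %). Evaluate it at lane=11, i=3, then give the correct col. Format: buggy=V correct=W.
`(lane / 4)*2 + (i % 2)`[11,3]=>5
11: grp=2,tig=3
[3] (2+8,3*2+1) = (10,7)
col: 5 vs 7

buggy=5 correct=7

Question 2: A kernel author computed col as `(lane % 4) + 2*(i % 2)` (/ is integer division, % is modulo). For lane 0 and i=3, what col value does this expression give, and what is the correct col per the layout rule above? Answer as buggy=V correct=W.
`(lane % 4) + 2*(i % 2)`[0,3]->2
0: gid=0,tid=0
[3] (0+8,0*2+1) = (8,1)
col: 2 vs 1

buggy=2 correct=1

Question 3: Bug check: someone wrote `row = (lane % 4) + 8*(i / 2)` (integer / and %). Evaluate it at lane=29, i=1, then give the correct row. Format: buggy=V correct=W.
buggy=1 correct=7

`(lane % 4) + 8*(i / 2)`[29,1]->1
29: gid=7,tid=1
[1] (7+0,1*2+1) = (7,3)
row: 1 vs 7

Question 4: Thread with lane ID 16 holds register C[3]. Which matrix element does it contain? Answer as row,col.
L=16⇒gr=16>>2=4, th=16&3=0
[3]⇒row 4+8=12  col 0·2+1=1

12,1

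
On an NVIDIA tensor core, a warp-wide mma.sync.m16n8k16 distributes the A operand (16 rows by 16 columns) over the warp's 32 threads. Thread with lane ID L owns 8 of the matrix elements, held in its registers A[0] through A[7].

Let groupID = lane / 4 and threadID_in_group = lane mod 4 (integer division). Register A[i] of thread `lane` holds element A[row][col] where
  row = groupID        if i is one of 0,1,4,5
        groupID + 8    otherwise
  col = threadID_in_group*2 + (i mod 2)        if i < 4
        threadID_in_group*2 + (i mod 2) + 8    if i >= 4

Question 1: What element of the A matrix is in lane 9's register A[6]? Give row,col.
lane 9: G=2 (9/4), T=1 (9%4)
i=6: r=2+8=10, c=1*2+0+8=10

10,10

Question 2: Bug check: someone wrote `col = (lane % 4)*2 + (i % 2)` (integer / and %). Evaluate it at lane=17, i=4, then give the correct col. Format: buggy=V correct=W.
buggy=2 correct=10

`(lane % 4)*2 + (i % 2)`[17,4]⇒2
lane 17⇒17/4=4, 17 mod 4=1
i=4  r:4+0⇒4  c:2·1+0+8⇒10
col: 2 vs 10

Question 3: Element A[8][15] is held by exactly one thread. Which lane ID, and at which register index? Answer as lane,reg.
r=8→G=0,rhi=1  c=15→chi=1,T=3,p=1
L=0*4+3=3  i=1*4+1*2+1=7

3,7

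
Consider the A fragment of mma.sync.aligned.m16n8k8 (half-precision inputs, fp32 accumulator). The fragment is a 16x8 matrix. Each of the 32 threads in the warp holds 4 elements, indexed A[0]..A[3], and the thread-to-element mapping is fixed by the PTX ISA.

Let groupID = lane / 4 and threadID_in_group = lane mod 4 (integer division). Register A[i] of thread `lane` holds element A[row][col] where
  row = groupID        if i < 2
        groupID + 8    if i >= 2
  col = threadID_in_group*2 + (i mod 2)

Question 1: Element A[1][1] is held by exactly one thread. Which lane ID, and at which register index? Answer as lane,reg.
r: 1->gid=1,r8=0  c: 1->tid=0,i&1=1
L=1*4+0=4  i=0*2+1=1

4,1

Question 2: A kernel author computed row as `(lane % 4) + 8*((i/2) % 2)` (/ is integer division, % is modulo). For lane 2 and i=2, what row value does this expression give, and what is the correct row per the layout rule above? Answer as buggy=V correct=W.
`(lane % 4) + 8*((i/2) % 2)`[2,2]→10
L=2→G=2>>2=0, T=2&3=2
[2]→row 0+8=8  col 2·2+0=4
row: 10 vs 8

buggy=10 correct=8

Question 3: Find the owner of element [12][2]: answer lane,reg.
r:12=>grp=4,rB=1  c:2=>tig=1,lo=0
L=4*4+1=17  i=1*2+0=2

17,2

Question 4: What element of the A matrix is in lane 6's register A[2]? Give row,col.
6: g=1,t=2
[2] (1+8,2*2+0) = (9,4)

9,4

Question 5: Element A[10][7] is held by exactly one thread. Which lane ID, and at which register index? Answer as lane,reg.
r=10→G=2,rhi=1  c=7→T=3,p=1
L=2*4+3=11  i=1*2+1=3

11,3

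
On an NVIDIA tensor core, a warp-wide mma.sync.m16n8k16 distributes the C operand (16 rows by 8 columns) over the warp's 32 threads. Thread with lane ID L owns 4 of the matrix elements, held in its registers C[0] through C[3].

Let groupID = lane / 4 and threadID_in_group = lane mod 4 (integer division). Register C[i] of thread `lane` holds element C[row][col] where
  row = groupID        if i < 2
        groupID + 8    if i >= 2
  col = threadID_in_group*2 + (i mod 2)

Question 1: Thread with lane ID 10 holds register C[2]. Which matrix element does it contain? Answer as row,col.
10,4

lane 10=>10/4=2, 10 mod 4=2
i=2  r:2+8=>10  c:2·2+0=>4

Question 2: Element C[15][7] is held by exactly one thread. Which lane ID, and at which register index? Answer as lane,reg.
31,3

r=15->g=7,rb=1  c=7->t=3,b0=1
L=7*4+3=31  i=1*2+1=3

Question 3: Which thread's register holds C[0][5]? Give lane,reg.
r:0=>grp=0,rB=0  c:5=>tig=2,lo=1
L=0*4+2=2  i=0*2+1=1

2,1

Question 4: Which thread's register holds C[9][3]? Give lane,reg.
r:9=>grp=1,rB=1  c:3=>tig=1,lo=1
L=1*4+1=5  i=1*2+1=3

5,3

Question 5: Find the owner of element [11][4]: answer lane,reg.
r=11->g=3,rb=1  c=4->t=2,b0=0
L=3*4+2=14  i=1*2+0=2

14,2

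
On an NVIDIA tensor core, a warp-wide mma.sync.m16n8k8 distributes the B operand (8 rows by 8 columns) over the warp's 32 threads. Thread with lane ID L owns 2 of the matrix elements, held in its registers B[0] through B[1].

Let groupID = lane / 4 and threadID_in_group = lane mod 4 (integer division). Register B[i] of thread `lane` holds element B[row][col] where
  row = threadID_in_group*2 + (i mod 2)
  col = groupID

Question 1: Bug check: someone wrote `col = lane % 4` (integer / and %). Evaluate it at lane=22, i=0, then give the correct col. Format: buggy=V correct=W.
`lane % 4`[22,0]→2
22: G=5,T=2
[0] (2*2+0,5) = (4,5)
col: 2 vs 5

buggy=2 correct=5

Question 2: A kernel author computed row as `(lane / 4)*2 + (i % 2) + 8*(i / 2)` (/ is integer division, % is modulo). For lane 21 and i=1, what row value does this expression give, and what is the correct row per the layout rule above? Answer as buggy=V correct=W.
`(lane / 4)*2 + (i % 2) + 8*(i / 2)`[21,1]->11
L=21->gid=21>>2=5, tid=21&3=1
[1]->row 1·2+1=3  col gid=5
row: 11 vs 3

buggy=11 correct=3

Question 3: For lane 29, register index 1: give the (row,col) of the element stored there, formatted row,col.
3,7

lane 29: g=7 (29/4), t=1 (29%4)
i=1: r=1*2+1=3, c=g=7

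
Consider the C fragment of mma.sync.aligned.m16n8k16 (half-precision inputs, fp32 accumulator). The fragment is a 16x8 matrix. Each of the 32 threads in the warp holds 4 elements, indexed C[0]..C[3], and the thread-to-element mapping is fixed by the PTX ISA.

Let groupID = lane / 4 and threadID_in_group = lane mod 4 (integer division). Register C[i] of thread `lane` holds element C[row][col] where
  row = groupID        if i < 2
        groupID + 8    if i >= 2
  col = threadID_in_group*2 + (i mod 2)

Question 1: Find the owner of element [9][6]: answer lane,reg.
7,2

r=9→G=1,rhi=1  c=6→T=3,p=0
L=1*4+3=7  i=1*2+0=2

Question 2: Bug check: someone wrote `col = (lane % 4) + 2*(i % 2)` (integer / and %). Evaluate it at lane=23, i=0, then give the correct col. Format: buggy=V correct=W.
buggy=3 correct=6

`(lane % 4) + 2*(i % 2)`[23,0]⇒3
lane 23⇒23/4=5, 23 mod 4=3
i=0  r:5+0⇒5  c:2·3+0⇒6
col: 3 vs 6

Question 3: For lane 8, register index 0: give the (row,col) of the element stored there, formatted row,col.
2,0

L=8⇒gr=8>>2=2, th=8&3=0
[0]⇒row 2+0=2  col 0·2+0=0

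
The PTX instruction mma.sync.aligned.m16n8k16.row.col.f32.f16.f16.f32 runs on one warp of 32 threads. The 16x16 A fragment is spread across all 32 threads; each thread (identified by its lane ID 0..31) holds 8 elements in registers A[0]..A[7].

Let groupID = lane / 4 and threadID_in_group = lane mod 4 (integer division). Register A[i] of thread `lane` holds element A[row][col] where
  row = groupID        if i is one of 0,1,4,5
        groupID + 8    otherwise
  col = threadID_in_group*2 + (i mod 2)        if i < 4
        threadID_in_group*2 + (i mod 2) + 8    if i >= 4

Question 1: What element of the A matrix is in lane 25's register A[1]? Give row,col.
6,3

25: g=6,t=1
[1] (6+0,1*2+1+0) = (6,3)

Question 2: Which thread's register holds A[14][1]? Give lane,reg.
24,3

r=14⇒gr=6,Rb=1  c=1⇒Cb=0,th=0,odd=1
L=6*4+0=24  i=0*4+1*2+1=3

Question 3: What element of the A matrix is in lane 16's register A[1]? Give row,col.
4,1

16: grp=4,tig=0
[1] (4+0,0*2+1+0) = (4,1)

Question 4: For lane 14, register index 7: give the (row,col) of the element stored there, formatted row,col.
11,13

14: gid=3,tid=2
[7] (3+8,2*2+1+8) = (11,13)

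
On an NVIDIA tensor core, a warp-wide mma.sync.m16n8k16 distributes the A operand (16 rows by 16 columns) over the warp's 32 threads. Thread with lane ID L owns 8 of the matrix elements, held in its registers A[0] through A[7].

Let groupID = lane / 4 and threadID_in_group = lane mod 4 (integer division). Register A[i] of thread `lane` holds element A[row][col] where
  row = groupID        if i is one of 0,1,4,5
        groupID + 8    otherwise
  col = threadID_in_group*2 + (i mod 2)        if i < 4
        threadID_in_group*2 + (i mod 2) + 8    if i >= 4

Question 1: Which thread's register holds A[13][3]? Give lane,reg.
21,3

r: 13->gid=5,r8=1  c: 3->c8=0,tid=1,i&1=1
L=5*4+1=21  i=0*4+1*2+1=3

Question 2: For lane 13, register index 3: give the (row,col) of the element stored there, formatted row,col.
11,3

13: gr=3,th=1
[3] (3+8,1*2+1+0) = (11,3)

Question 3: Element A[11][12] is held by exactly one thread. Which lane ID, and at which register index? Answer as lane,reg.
r=11→G=3,rhi=1  c=12→chi=1,T=2,p=0
L=3*4+2=14  i=1*4+1*2+0=6

14,6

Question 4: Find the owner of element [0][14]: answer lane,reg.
r: 0->gid=0,r8=0  c: 14->c8=1,tid=3,i&1=0
L=0*4+3=3  i=1*4+0*2+0=4

3,4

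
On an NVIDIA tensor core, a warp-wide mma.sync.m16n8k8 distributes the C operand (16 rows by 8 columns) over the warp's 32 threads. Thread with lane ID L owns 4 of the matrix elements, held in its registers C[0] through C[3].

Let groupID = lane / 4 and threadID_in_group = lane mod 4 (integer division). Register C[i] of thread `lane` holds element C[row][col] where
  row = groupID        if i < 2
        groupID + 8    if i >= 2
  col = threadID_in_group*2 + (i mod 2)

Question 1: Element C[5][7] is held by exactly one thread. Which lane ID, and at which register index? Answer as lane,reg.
r=5⇒gr=5,Rb=0  c=7⇒th=3,odd=1
L=5*4+3=23  i=0*2+1=1

23,1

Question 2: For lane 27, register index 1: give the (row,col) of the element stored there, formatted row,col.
lane 27: g=6 (27/4), t=3 (27%4)
i=1: r=6+0=6, c=3*2+1=7

6,7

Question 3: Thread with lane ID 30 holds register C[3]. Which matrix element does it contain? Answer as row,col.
30: g=7,t=2
[3] (7+8,2*2+1) = (15,5)

15,5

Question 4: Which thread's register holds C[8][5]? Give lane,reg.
2,3

r=8->g=0,rb=1  c=5->t=2,b0=1
L=0*4+2=2  i=1*2+1=3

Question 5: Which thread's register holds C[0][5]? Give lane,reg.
r=0⇒gr=0,Rb=0  c=5⇒th=2,odd=1
L=0*4+2=2  i=0*2+1=1

2,1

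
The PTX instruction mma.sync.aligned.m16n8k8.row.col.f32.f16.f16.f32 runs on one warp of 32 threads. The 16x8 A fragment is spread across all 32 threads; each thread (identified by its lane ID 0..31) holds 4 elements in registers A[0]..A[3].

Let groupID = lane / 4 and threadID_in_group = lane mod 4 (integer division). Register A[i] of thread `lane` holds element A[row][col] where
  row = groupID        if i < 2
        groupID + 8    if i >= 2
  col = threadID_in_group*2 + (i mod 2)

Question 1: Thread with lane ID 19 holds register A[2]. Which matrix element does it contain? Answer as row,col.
L=19->gid=19>>2=4, tid=19&3=3
[2]->row 4+8=12  col 3·2+0=6

12,6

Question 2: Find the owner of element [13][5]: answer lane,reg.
22,3

r:13=>grp=5,rB=1  c:5=>tig=2,lo=1
L=5*4+2=22  i=1*2+1=3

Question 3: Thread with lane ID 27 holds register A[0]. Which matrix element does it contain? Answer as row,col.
lane 27→27/4=6, 27 mod 4=3
i=0  r:6+0→6  c:2·3+0→6

6,6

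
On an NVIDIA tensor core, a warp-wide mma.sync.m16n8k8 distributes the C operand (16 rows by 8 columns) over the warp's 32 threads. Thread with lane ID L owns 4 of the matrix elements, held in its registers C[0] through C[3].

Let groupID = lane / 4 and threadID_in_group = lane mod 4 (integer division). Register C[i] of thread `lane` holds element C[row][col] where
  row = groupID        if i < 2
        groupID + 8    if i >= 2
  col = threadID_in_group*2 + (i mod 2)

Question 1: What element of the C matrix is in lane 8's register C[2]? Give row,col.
10,0

8: g=2,t=0
[2] (2+8,0*2+0) = (10,0)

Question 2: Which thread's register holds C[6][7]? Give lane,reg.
r=6→G=6,rhi=0  c=7→T=3,p=1
L=6*4+3=27  i=0*2+1=1

27,1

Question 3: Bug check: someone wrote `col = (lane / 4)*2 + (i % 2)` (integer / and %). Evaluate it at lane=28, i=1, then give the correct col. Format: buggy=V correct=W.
buggy=15 correct=1

`(lane / 4)*2 + (i % 2)`[28,1]=>15
lane 28=>28/4=7, 28 mod 4=0
i=1  r:7+0=>7  c:2·0+1=>1
col: 15 vs 1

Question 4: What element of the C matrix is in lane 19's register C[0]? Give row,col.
4,6

lane 19: G=4 (19/4), T=3 (19%4)
i=0: r=4+0=4, c=3*2+0=6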